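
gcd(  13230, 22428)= 126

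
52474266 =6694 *7839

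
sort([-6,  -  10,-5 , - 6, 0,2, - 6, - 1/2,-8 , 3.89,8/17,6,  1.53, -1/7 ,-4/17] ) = [  -  10, - 8,  -  6, - 6, - 6, - 5,-1/2,  -  4/17,  -  1/7,  0, 8/17,1.53, 2,  3.89,6]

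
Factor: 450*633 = 2^1 *3^3*5^2*211^1 = 284850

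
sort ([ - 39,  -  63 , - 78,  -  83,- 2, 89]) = [ - 83, - 78,  -  63, - 39, - 2 , 89 ]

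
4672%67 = 49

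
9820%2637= 1909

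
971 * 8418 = 8173878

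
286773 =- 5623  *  (- 51 )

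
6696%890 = 466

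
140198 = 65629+74569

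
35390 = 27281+8109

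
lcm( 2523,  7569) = 7569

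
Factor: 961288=2^3*107^1*1123^1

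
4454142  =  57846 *77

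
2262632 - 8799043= - 6536411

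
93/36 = 31/12  =  2.58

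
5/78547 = 5/78547= 0.00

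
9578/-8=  - 4789/4= - 1197.25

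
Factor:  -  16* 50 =  -  2^5 * 5^2= - 800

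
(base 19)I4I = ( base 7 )25135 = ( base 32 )6e0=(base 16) 19c0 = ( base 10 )6592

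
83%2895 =83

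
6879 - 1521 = 5358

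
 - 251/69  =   - 251/69 = -  3.64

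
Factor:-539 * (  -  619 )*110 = 2^1*5^1*7^2 * 11^2 * 619^1= 36700510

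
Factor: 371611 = 23^1*107^1*151^1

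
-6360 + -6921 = - 13281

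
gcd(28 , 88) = 4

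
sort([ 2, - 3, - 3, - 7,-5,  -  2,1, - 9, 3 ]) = [-9,-7,-5, - 3,-3,-2,1,2,  3] 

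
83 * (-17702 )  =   - 1469266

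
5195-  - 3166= 8361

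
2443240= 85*28744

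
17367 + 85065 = 102432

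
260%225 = 35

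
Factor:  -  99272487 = -3^1*33090829^1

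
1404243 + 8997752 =10401995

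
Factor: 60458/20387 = 2^1*29^( - 1 )*43^1= 86/29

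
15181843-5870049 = 9311794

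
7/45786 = 7/45786 = 0.00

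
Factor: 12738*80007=1019129166 = 2^1 * 3^2*11^1*193^1*26669^1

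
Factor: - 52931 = -41^1 * 1291^1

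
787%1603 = 787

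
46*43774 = 2013604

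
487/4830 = 487/4830= 0.10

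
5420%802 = 608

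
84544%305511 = 84544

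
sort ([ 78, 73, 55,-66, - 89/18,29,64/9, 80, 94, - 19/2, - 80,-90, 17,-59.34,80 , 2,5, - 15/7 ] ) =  [ - 90,-80, - 66, - 59.34, - 19/2, - 89/18,-15/7, 2, 5,64/9, 17, 29,  55,  73,78, 80,80, 94]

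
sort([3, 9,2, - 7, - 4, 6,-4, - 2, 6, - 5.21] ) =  [-7, - 5.21, - 4,-4, - 2, 2, 3, 6,  6,9]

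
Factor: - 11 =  - 11^1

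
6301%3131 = 39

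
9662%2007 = 1634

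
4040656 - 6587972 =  - 2547316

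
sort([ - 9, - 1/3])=[ - 9,-1/3] 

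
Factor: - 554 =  - 2^1*277^1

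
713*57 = 40641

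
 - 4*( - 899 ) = 3596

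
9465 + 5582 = 15047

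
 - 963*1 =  - 963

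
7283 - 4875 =2408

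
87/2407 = 3/83 = 0.04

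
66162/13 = 66162/13 = 5089.38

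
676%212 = 40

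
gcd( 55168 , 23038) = 2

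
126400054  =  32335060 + 94064994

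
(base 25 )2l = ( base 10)71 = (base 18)3H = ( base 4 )1013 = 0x47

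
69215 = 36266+32949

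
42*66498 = 2792916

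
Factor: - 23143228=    - 2^2*5785807^1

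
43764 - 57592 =-13828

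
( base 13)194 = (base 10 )290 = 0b100100010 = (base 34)8i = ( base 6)1202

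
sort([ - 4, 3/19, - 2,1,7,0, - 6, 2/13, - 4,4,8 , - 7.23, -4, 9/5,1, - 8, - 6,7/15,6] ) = [ - 8, - 7.23,- 6,-6, - 4, - 4, - 4,- 2,0, 2/13,3/19,7/15,1,1,  9/5, 4,6,7,8 ]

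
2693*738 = 1987434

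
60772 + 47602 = 108374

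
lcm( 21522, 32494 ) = 1657194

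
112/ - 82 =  - 56/41 = - 1.37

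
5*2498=12490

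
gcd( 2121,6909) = 21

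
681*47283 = 32199723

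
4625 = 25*185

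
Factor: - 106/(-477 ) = 2/9 = 2^1 * 3^( - 2 )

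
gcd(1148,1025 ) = 41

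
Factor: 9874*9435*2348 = 218742474120 =2^3*3^1*5^1*17^1*37^1*587^1*4937^1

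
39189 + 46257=85446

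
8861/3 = 8861/3 = 2953.67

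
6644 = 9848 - 3204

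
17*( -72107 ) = -1225819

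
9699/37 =9699/37= 262.14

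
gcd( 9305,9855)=5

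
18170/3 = 6056 + 2/3= 6056.67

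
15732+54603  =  70335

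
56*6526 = 365456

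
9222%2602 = 1416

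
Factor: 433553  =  491^1 * 883^1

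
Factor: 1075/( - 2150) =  - 2^ (  -  1) = - 1/2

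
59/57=59/57 =1.04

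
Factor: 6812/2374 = 3406/1187 = 2^1*13^1*131^1*1187^( - 1)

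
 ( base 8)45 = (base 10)37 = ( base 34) 13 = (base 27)1a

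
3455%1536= 383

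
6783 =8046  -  1263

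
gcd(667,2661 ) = 1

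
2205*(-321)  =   - 707805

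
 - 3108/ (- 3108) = 1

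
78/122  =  39/61 = 0.64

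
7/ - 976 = -7/976 = - 0.01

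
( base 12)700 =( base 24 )1i0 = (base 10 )1008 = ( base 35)SS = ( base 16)3F0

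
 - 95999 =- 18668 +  - 77331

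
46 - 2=44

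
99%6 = 3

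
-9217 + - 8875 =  - 18092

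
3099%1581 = 1518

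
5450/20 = 545/2 = 272.50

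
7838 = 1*7838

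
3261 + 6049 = 9310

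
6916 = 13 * 532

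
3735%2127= 1608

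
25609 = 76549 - 50940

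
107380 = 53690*2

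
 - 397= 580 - 977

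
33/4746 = 11/1582 = 0.01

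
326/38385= 326/38385 = 0.01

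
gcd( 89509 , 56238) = 7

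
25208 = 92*274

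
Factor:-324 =-2^2*3^4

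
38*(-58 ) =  - 2204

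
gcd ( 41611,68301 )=1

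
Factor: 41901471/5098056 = 13967157/1699352 = 2^( - 3 )*3^1*83^1*56093^1*212419^ ( - 1 ) 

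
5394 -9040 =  - 3646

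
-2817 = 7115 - 9932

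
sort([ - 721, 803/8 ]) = [ - 721,803/8 ]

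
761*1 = 761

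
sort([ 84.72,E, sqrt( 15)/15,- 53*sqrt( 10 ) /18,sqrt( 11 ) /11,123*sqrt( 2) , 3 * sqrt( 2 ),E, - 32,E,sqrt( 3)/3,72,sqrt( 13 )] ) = [-32, - 53*sqrt( 10)/18,  sqrt(15)/15, sqrt(11)/11,sqrt ( 3 ) /3,E, E,E,sqrt( 13), 3 * sqrt ( 2),72,84.72 , 123*sqrt(2 )]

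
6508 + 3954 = 10462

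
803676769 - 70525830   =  733150939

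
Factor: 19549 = 113^1*173^1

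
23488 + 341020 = 364508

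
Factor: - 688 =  - 2^4*43^1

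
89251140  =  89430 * 998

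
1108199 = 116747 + 991452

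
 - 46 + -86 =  - 132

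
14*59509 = 833126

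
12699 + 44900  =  57599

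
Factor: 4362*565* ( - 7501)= - 18486439530 = - 2^1 *3^1 * 5^1*13^1*113^1*577^1*727^1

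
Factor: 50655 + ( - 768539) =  - 717884 = - 2^2*179471^1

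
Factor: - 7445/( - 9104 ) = 2^( - 4) * 5^1 *569^ ( - 1)*1489^1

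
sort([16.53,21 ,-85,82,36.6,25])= [ - 85, 16.53,  21,25,  36.6,82 ] 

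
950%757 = 193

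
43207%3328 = 3271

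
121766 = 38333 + 83433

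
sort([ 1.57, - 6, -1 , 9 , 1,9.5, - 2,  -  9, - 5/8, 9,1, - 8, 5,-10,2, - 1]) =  [ - 10, - 9,-8, - 6,  -  2, - 1, - 1, - 5/8, 1, 1,1.57, 2,5,9,9,9.5 ] 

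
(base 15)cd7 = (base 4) 231112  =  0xB56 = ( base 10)2902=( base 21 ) 6c4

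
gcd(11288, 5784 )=8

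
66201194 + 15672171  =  81873365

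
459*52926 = 24293034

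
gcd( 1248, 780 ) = 156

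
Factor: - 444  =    -  2^2*3^1*37^1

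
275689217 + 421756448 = 697445665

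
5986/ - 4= -2993/2  =  -  1496.50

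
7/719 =7/719 = 0.01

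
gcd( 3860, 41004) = 4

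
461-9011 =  - 8550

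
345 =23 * 15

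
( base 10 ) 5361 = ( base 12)3129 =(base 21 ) C36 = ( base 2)1010011110001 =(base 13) 2595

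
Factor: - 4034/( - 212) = 2017/106  =  2^( - 1 )*53^( - 1 )*2017^1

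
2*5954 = 11908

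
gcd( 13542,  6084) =6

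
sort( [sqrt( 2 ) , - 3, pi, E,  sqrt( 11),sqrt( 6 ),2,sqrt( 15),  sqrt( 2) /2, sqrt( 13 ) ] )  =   [ - 3, sqrt( 2)/2 , sqrt( 2 ), 2, sqrt(6),E,pi,sqrt(  11),sqrt( 13),  sqrt( 15) ] 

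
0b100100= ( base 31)15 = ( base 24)1c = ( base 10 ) 36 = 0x24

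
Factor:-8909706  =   -2^1*3^1*13^1*103^1*1109^1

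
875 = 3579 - 2704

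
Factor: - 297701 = -41^1*53^1*137^1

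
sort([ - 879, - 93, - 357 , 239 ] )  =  [ - 879 ,-357, - 93 , 239 ]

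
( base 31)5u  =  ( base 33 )5k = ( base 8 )271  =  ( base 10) 185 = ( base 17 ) AF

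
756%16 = 4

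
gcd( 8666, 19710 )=2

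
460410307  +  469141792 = 929552099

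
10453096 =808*12937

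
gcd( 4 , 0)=4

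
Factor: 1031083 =61^1*16903^1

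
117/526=117/526 = 0.22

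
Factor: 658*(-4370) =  - 2^2*5^1*7^1*19^1*23^1*47^1 = - 2875460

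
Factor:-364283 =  - 137^1*2659^1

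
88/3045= 88/3045 = 0.03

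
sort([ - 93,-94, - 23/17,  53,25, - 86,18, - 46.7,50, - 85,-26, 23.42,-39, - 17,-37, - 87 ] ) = [ - 94, - 93, - 87,- 86,-85,  -  46.7, - 39,-37,-26, - 17, - 23/17,  18,23.42,25,50,53 ] 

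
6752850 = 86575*78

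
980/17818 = 490/8909 =0.06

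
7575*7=53025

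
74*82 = 6068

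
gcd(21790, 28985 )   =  5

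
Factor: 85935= 3^1*5^1 * 17^1 * 337^1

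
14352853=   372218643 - 357865790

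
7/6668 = 7/6668 = 0.00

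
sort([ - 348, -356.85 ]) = [ - 356.85, - 348]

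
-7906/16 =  - 495 + 7/8 = -494.12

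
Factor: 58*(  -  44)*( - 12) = 30624   =  2^5*3^1 * 11^1*29^1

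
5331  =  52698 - 47367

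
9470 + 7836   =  17306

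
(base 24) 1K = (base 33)1B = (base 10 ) 44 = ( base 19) 26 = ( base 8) 54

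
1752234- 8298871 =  - 6546637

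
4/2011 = 4/2011 = 0.00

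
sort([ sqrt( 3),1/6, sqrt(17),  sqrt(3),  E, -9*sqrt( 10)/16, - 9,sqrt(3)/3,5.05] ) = [ - 9, - 9*sqrt( 10)/16, 1/6, sqrt(3 )/3, sqrt(3),sqrt( 3 ), E,sqrt(17 ), 5.05] 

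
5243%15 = 8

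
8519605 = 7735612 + 783993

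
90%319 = 90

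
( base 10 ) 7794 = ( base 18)1610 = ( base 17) 19g8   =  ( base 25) cbj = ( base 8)17162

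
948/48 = 79/4 =19.75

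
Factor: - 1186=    - 2^1*593^1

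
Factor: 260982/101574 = 3^1*11^( - 1)*19^( - 1 )*179^1 = 537/209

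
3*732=2196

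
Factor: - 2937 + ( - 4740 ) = - 7677 = - 3^2 * 853^1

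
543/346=543/346 = 1.57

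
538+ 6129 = 6667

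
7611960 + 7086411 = 14698371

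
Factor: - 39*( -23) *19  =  3^1*13^1 * 19^1 * 23^1 = 17043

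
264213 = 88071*3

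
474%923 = 474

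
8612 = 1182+7430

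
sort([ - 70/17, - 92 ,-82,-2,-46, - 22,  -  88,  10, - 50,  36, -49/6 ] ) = [ - 92, - 88, - 82, - 50,-46 , -22, - 49/6, - 70/17, - 2, 10, 36 ]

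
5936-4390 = 1546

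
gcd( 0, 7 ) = 7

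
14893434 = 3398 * 4383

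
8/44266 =4/22133 = 0.00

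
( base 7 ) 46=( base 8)42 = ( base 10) 34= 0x22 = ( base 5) 114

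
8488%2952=2584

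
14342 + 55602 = 69944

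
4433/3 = 1477 + 2/3=1477.67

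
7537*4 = 30148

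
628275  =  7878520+-7250245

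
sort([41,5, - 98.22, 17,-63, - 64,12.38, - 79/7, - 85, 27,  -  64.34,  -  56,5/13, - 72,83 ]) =[  -  98.22, - 85, - 72, - 64.34, - 64,  -  63, -56,-79/7,5/13, 5,12.38  ,  17,27,41,  83]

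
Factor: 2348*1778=2^3*7^1*127^1*587^1 = 4174744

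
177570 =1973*90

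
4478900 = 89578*50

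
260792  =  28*9314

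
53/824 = 53/824  =  0.06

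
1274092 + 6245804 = 7519896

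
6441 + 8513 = 14954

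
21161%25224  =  21161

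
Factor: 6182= 2^1*11^1*281^1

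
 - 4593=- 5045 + 452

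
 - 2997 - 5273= - 8270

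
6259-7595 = -1336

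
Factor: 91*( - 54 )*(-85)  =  2^1*3^3*5^1 * 7^1*13^1*17^1 = 417690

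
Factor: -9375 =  - 3^1*5^5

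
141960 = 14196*10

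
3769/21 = 179+ 10/21 = 179.48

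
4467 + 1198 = 5665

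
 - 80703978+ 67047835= - 13656143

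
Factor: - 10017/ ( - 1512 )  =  53/8 = 2^ ( - 3)*53^1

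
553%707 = 553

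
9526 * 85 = 809710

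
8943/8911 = 8943/8911 = 1.00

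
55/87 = 55/87 = 0.63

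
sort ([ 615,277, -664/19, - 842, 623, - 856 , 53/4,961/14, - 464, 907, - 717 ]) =[ - 856, - 842, - 717, -464 ,  -  664/19,53/4, 961/14 , 277,615,  623, 907] 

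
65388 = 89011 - 23623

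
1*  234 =234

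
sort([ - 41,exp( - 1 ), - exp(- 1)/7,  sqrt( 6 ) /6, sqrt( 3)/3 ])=[ - 41,-exp ( - 1)/7, exp(- 1), sqrt( 6)/6, sqrt( 3)/3 ] 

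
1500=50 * 30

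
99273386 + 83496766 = 182770152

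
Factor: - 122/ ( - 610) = 5^( - 1) = 1/5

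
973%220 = 93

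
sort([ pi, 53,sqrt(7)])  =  [ sqrt(7), pi, 53]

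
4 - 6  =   - 2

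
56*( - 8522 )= - 477232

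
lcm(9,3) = 9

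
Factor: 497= 7^1  *  71^1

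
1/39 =1/39 = 0.03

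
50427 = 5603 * 9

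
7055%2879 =1297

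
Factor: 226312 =2^3 * 28289^1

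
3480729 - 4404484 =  - 923755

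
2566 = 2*1283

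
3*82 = 246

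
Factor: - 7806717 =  - 3^2*867413^1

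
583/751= 583/751 = 0.78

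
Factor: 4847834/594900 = 2423917/297450 = 2^ ( - 1) * 3^( - 2 )*5^ ( - 2)*661^( - 1 )*2423917^1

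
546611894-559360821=-12748927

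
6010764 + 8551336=14562100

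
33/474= 11/158=0.07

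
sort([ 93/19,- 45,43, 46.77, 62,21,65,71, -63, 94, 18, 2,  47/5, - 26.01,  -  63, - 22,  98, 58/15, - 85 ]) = [ - 85, - 63, - 63,-45, - 26.01,-22,2,58/15,93/19,47/5,18,21 , 43,46.77,62, 65,71 , 94 , 98]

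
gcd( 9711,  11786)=83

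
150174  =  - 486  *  ( - 309)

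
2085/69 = 30 + 5/23 =30.22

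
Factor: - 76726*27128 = -2081422928 = - 2^4*13^2*227^1*3391^1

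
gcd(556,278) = 278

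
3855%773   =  763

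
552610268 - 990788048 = -438177780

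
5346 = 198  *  27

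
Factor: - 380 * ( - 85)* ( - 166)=-2^3*5^2*17^1*19^1*83^1 = - 5361800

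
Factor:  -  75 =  - 3^1*5^2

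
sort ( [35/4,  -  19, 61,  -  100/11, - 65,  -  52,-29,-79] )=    [-79,-65,-52,-29, - 19, - 100/11,35/4,61]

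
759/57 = 13 + 6/19 = 13.32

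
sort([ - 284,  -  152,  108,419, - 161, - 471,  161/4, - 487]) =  [ - 487, - 471, - 284, -161, - 152, 161/4,108, 419]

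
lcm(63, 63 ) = 63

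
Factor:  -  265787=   -265787^1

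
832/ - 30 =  - 28+ 4/15 = - 27.73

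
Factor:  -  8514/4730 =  - 9/5 = - 3^2 * 5^( - 1 )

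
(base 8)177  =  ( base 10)127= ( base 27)4j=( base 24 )57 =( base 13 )9a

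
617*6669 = 4114773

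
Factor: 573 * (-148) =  - 84804 =- 2^2*3^1*37^1 * 191^1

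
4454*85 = 378590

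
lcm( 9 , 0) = 0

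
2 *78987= 157974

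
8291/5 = 1658+1/5  =  1658.20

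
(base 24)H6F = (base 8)23337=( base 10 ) 9951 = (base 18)1CCF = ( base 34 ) 8KN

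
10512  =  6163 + 4349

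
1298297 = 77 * 16861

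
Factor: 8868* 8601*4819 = 367562806092 = 2^2*3^2*47^1*61^2*79^1*739^1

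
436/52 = 109/13 = 8.38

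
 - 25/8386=  -  1  +  8361/8386 = - 0.00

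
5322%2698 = 2624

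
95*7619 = 723805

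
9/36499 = 9/36499 = 0.00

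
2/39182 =1/19591 =0.00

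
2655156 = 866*3066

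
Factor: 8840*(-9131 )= -2^3*5^1 *13^1*17^1*23^1*397^1= -80718040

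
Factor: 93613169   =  13^1*17^2*24917^1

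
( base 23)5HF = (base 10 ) 3051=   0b101111101011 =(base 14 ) 117d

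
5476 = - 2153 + 7629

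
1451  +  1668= 3119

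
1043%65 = 3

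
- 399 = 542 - 941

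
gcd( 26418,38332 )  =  518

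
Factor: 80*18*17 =24480 = 2^5 * 3^2 * 5^1 * 17^1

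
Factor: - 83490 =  - 2^1 *3^1*5^1* 11^2*23^1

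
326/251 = 1 + 75/251 = 1.30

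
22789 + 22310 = 45099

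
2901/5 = 580  +  1/5 = 580.20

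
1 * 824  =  824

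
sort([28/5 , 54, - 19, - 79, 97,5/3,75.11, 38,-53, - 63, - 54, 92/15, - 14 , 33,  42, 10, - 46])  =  [- 79,-63, - 54, - 53,- 46, - 19,-14, 5/3, 28/5, 92/15, 10, 33, 38 , 42,54,  75.11, 97] 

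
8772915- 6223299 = 2549616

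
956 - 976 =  - 20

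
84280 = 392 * 215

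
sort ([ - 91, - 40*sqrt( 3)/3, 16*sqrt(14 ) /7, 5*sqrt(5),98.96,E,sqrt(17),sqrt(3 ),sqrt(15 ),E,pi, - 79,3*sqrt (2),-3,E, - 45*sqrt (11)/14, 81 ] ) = [ - 91, - 79, - 40*sqrt(3 ) /3, - 45*sqrt(11)/14 , - 3,sqrt ( 3 ), E,E, E,pi,sqrt(15 ),sqrt( 17),3 * sqrt(2 ), 16 * sqrt( 14)/7,5*sqrt(5 ),81, 98.96 ] 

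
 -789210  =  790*( - 999 )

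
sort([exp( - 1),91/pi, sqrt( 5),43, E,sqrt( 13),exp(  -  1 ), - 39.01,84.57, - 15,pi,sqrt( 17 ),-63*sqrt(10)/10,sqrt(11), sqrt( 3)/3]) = [  -  39.01,-63*sqrt( 10)/10,-15,exp(- 1 ) , exp( -1),sqrt( 3)/3, sqrt( 5 ),E,pi,sqrt( 11), sqrt(13),sqrt (17),91/pi , 43, 84.57]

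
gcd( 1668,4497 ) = 3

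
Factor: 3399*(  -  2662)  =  -9048138 = -2^1  *  3^1*11^4* 103^1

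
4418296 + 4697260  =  9115556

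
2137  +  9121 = 11258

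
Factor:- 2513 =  - 7^1 * 359^1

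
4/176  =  1/44=0.02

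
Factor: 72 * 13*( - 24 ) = - 22464 = - 2^6*3^3 * 13^1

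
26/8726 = 13/4363 = 0.00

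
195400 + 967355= 1162755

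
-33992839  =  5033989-39026828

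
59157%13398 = 5565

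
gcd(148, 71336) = 148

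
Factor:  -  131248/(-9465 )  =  2^4*3^(  -  1 )* 5^( - 1)*13^1= 208/15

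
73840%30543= 12754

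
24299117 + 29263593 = 53562710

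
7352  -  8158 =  - 806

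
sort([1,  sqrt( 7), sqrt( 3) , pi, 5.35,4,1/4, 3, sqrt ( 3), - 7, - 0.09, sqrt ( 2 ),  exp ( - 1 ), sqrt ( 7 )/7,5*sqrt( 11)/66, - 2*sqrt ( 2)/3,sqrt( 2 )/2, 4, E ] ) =[ - 7, - 2*sqrt( 2)/3, - 0.09,1/4, 5*sqrt(11)/66,exp( - 1 ) , sqrt( 7)/7, sqrt(2)/2  ,  1, sqrt( 2), sqrt( 3 ), sqrt (3), sqrt( 7),  E, 3, pi, 4 , 4,5.35] 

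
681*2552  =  1737912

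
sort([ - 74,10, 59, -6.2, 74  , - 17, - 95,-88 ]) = [ -95 , - 88 , - 74, - 17, - 6.2,10, 59,74] 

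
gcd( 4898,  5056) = 158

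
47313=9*5257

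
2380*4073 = 9693740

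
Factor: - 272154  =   - 2^1*3^1*67^1*677^1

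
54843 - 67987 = - 13144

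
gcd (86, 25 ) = 1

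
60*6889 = 413340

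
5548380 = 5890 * 942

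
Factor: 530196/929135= 31188/54655 = 2^2*3^1*5^( - 1)*17^( - 1 )*23^1*113^1*643^( - 1)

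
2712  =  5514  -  2802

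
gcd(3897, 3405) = 3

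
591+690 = 1281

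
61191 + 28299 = 89490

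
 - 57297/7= -57297/7=-8185.29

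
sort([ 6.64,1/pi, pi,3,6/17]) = [ 1/pi, 6/17, 3,pi,6.64]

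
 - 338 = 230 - 568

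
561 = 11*51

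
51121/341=149+312/341=149.91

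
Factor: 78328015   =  5^1*15665603^1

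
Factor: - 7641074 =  - 2^1*7^1*545791^1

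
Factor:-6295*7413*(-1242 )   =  57957725070 = 2^1 * 3^4*5^1*7^1*23^1*353^1*1259^1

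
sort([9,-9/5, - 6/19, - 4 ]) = [ - 4, - 9/5,  -  6/19,9 ]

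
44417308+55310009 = 99727317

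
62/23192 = 31/11596 = 0.00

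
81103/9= 81103/9 = 9011.44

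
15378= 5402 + 9976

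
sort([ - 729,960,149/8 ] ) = [ - 729, 149/8, 960]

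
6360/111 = 57 + 11/37= 57.30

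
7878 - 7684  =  194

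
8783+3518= 12301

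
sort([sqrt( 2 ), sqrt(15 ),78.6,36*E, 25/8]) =[ sqrt(2), 25/8, sqrt(15 ) , 78.6,  36*E]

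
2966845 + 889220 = 3856065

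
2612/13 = 200+ 12/13 = 200.92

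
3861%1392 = 1077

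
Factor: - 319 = -11^1*29^1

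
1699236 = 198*8582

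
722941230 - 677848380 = 45092850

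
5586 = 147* 38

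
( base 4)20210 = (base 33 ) GK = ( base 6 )2312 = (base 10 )548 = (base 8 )1044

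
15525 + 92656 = 108181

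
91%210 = 91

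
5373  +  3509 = 8882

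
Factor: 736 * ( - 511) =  - 376096= -2^5 * 7^1*23^1 * 73^1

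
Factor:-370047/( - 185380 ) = 2^( - 2 )*3^1*5^( - 1) *13^( - 1 )*173^1 = 519/260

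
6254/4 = 3127/2 = 1563.50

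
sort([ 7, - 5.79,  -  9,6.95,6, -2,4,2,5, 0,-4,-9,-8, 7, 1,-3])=[ - 9, - 9,-8, - 5.79,-4, - 3, -2, 0, 1,2,4,5,6, 6.95, 7, 7]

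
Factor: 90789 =3^1 * 53^1*571^1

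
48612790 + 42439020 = 91051810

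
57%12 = 9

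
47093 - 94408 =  - 47315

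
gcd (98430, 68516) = 2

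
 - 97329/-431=97329/431 =225.82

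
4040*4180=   16887200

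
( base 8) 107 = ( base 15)4B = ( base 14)51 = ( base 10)71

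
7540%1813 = 288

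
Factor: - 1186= - 2^1*593^1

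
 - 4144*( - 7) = 29008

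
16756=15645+1111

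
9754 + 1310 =11064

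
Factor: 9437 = 9437^1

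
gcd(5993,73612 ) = 1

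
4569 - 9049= - 4480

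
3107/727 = 3107/727 = 4.27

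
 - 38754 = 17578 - 56332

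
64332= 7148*9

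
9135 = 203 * 45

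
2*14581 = 29162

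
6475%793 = 131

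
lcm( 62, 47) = 2914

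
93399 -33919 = 59480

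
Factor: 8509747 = 23^1*59^1*6271^1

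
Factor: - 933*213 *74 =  - 2^1 * 3^2*37^1*71^1*311^1 = -14705946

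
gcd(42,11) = 1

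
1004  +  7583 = 8587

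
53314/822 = 26657/411 = 64.86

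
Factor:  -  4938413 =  - 4938413^1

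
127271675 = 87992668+39279007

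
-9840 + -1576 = - 11416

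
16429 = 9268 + 7161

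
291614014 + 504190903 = 795804917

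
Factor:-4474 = -2^1 * 2237^1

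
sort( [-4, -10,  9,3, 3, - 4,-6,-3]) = [ - 10, -6,- 4, - 4, - 3, 3 , 3, 9 ] 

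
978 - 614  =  364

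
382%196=186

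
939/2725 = 939/2725 = 0.34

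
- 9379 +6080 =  - 3299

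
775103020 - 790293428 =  -15190408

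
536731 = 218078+318653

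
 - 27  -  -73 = 46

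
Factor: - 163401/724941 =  - 7781/34521 = - 3^( - 1 )*31^1*37^(-1)*251^1*311^(-1 )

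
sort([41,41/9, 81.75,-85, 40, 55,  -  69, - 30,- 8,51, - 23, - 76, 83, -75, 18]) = [ - 85, - 76,-75 ,  -  69, - 30, -23, - 8, 41/9,18, 40,41,51 , 55, 81.75,83 ]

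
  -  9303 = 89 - 9392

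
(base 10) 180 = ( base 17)AA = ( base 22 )84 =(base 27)6i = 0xb4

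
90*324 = 29160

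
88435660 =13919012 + 74516648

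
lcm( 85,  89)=7565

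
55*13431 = 738705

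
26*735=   19110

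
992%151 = 86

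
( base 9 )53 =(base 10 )48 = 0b110000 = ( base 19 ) 2a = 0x30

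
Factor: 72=2^3*3^2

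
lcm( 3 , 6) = 6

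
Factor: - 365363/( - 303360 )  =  2^( - 8 )  *  3^( - 1)*5^ (-1)*79^( - 1 )*277^1*1319^1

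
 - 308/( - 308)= 1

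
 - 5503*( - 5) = 27515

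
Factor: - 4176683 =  - 7^1*596669^1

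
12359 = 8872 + 3487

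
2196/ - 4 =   -  549+ 0/1 = -549.00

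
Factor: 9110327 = 73^1 * 124799^1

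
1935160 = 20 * 96758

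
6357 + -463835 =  - 457478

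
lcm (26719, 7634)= 53438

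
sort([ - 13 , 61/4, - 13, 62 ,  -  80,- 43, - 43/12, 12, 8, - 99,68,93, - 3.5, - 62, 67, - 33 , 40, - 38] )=[ - 99, - 80 , - 62, -43 , - 38 , - 33, - 13,-13,  -  43/12,  -  3.5 , 8, 12,  61/4,40,62, 67,68 , 93] 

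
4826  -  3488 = 1338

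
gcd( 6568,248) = 8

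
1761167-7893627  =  -6132460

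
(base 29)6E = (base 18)a8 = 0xbc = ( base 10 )188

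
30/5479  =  30/5479= 0.01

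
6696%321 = 276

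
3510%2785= 725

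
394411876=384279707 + 10132169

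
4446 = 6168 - 1722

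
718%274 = 170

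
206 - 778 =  - 572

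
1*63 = 63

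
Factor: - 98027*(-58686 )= 5752812522  =  2^1*3^1*61^1*1607^1*9781^1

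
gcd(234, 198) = 18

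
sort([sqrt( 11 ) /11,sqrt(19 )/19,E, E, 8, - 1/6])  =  [-1/6 , sqrt( 19 )/19, sqrt( 11)/11,E, E, 8 ] 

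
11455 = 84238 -72783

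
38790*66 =2560140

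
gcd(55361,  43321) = 1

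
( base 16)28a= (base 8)1212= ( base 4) 22022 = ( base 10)650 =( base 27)o2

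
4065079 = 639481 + 3425598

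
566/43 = 13  +  7/43 = 13.16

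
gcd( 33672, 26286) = 6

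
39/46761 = 1/1199 = 0.00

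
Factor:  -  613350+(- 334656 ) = -948006  =  -2^1*3^2*52667^1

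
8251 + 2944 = 11195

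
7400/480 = 185/12=15.42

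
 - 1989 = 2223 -4212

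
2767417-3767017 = -999600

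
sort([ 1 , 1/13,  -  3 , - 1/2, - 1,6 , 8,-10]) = [ - 10, - 3,  -  1, - 1/2, 1/13 , 1,6,8 ]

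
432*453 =195696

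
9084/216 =42 + 1/18 = 42.06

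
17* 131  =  2227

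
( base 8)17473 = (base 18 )16C3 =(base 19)132f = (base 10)7995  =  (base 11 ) 6009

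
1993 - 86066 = -84073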